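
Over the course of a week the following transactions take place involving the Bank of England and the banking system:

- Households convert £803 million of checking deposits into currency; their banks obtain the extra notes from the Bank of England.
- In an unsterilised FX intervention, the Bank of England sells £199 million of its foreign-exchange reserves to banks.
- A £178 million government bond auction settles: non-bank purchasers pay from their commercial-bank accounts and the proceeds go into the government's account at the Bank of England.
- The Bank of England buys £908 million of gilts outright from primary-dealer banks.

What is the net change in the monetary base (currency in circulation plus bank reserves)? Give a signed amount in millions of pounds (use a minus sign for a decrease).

Bank of England balance sheet:
  Assets:      Securities +£908M, Foreign assets −£199M
  Liabilities: Bank reserves −£272M, Currency in circulation +£803M, Government deposits +£178M
Commercial banking system:
  Assets:      Reserves at CB −£272M, Securities −£908M, Foreign assets +£199M
  Liabilities: Checkable deposits −£981M
Monetary base = currency + reserves: +£803M + (−£272M) = +£531 million.

+£531 million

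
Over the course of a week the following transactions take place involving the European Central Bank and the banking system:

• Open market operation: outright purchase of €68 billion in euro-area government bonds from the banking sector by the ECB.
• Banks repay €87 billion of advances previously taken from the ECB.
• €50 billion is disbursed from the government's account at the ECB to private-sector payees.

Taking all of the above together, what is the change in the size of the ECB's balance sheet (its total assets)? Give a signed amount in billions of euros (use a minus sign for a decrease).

ECB balance sheet:
  Assets:      Securities +€68B, Loans to banks −€87B
  Liabilities: Bank reserves +€31B, Government deposits −€50B
Change in total ECB assets = -€19 billion.

-€19 billion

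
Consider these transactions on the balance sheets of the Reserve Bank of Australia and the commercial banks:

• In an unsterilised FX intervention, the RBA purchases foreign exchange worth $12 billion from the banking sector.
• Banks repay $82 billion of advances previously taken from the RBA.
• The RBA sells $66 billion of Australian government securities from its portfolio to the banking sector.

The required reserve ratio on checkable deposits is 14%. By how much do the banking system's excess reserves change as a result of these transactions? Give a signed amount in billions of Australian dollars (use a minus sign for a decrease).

FX purchase $12 billion: reserves +$12B, deposits 0.
Discount-window repayment $82 billion: reserves −$82B, deposits 0.
OMO sale (to banks) $66 billion: reserves −$66B, deposits 0.
Totals: Δreserves = −$136B, Δdeposits = 0.
Δrequired reserves = 14% × 0 = 0.
Δexcess reserves = Δreserves − Δrequired = −$136B − (0) = -$136 billion.

-$136 billion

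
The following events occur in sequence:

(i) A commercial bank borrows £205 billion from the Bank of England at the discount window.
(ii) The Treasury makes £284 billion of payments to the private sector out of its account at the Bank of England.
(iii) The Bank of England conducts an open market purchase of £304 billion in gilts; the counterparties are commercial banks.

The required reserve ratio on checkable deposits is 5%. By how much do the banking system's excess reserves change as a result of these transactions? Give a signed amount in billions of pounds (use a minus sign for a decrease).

+£778.8 billion

Discount-window loan £205 billion: reserves +£205B, deposits 0.
Government spending £284 billion: reserves +£284B, deposits +£284B.
OMO purchase (from banks) £304 billion: reserves +£304B, deposits 0.
Totals: Δreserves = +£793B, Δdeposits = +£284B.
Δrequired reserves = 5% × +£284B = +£14.2B.
Δexcess reserves = Δreserves − Δrequired = +£793B − (+£14.2B) = +£778.8 billion.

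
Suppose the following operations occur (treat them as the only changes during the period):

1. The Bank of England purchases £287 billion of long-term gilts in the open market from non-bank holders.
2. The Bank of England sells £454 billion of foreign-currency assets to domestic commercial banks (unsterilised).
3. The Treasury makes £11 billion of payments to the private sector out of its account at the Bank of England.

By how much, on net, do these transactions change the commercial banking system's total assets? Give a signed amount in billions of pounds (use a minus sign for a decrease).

Asset purchase (from non-banks) £287 billion: bank balance sheets expand → +£287B.
FX sale £454 billion: just an asset swap on bank balance sheets → 0.
Government spending £11 billion: bank balance sheets expand → +£11B.
Net: 287 + 0 + 11 = +£298 billion.

+£298 billion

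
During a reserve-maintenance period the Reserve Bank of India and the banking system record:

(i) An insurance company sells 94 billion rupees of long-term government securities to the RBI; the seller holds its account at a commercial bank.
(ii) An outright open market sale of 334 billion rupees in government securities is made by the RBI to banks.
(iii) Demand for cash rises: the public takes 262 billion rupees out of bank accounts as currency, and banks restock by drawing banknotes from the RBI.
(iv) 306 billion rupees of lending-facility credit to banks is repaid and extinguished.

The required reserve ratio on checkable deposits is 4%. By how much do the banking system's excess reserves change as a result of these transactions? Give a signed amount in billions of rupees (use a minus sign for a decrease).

Asset purchase (from non-banks) 94 billion rupees: reserves +94B, deposits +94B.
OMO sale (to banks) 334 billion rupees: reserves −334B, deposits 0.
Currency withdrawal 262 billion rupees: reserves −262B, deposits −262B.
Discount-window repayment 306 billion rupees: reserves −306B, deposits 0.
Totals: Δreserves = −808B, Δdeposits = −168B.
Δrequired reserves = 4% × −168B = −6.72B.
Δexcess reserves = Δreserves − Δrequired = −808B − (−6.72B) = -801.28 billion.

-801.28 billion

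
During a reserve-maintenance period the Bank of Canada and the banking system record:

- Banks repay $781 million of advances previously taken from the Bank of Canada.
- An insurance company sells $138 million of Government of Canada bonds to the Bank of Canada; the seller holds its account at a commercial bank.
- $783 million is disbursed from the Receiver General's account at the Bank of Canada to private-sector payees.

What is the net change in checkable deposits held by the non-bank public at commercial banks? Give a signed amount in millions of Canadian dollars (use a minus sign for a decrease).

Discount-window repayment $781 million: the counterparty is a bank, so public deposits are unchanged → 0.
Asset purchase (from non-banks) $138 million: non-bank counterparties' bank balances rise → +$138M.
Government spending $783 million: non-bank counterparties' bank balances rise → +$783M.
Net: 0 + 138 + 783 = +$921 million.

+$921 million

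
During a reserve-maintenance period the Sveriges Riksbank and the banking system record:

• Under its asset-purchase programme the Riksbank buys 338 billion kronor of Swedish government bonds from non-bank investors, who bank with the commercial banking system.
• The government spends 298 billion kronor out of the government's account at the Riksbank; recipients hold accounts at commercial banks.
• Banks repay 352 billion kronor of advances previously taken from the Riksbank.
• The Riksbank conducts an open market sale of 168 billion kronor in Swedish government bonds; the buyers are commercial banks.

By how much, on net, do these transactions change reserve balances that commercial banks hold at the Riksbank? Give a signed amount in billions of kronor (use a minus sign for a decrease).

Asset purchase (from non-banks) 338 billion kronor: the Riksbank pays by crediting reserve accounts → +338B.
Government spending 298 billion kronor: government payments flow into bank reserve accounts → +298B.
Discount-window repayment 352 billion kronor: repayment is debited from reserves → −352B.
OMO sale (to banks) 168 billion kronor: the buying banks pay out of their reserve balances → −168B.
Net: 338 + 298 − 352 − 168 = +116 billion.

+116 billion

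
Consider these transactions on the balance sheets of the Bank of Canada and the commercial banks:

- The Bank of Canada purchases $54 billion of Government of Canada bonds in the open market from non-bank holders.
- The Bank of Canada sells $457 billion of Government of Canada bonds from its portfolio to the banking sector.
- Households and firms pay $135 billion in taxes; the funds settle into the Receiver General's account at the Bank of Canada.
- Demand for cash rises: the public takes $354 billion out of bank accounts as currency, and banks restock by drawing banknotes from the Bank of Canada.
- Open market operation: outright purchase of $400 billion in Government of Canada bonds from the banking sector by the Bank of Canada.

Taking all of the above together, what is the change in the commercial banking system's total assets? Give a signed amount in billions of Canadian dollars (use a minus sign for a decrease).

Bank of Canada balance sheet:
  Assets:      Securities −$3B
  Liabilities: Bank reserves −$492B, Currency in circulation +$354B, Government deposits +$135B
Commercial banking system:
  Assets:      Reserves at CB −$492B, Securities +$57B
  Liabilities: Checkable deposits −$435B
Change in total bank assets = -$435 billion.

-$435 billion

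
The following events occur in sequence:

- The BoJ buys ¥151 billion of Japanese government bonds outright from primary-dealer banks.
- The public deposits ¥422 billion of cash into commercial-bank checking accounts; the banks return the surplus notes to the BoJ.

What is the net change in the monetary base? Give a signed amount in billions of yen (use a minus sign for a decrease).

OMO purchase (from banks) ¥151 billion: BoJ balance sheet expands → +¥151B.
Currency deposit ¥422 billion: just a shift between currency and reserves — both are base money → 0.
Net: 151 + 0 = +¥151 billion.

+¥151 billion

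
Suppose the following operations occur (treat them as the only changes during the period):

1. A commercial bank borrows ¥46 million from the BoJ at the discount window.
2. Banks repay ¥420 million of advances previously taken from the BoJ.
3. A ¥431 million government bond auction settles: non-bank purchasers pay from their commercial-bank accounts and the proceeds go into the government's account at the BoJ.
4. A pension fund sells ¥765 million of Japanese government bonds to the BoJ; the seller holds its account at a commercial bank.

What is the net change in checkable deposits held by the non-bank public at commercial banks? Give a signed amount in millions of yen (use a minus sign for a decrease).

+¥334 million

BoJ balance sheet:
  Assets:      Securities +¥765M, Loans to banks −¥374M
  Liabilities: Bank reserves −¥40M, Government deposits +¥431M
Commercial banking system:
  Assets:      Reserves at CB −¥40M
  Liabilities: Checkable deposits +¥334M, Borrowings from CB −¥374M
So the change in checkable deposits held by the non-bank public at commercial banks is +¥334 million.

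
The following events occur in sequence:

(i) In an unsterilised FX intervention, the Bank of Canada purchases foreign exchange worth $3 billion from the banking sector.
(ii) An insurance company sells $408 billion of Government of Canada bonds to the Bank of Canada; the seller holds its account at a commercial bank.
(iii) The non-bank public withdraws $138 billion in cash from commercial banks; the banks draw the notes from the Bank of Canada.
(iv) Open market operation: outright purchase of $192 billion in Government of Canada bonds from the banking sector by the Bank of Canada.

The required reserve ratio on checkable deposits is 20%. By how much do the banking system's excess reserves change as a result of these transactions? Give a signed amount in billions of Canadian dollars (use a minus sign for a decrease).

FX purchase $3 billion: reserves +$3B, deposits 0.
Asset purchase (from non-banks) $408 billion: reserves +$408B, deposits +$408B.
Currency withdrawal $138 billion: reserves −$138B, deposits −$138B.
OMO purchase (from banks) $192 billion: reserves +$192B, deposits 0.
Totals: Δreserves = +$465B, Δdeposits = +$270B.
Δrequired reserves = 20% × +$270B = +$54B.
Δexcess reserves = Δreserves − Δrequired = +$465B − (+$54B) = +$411 billion.

+$411 billion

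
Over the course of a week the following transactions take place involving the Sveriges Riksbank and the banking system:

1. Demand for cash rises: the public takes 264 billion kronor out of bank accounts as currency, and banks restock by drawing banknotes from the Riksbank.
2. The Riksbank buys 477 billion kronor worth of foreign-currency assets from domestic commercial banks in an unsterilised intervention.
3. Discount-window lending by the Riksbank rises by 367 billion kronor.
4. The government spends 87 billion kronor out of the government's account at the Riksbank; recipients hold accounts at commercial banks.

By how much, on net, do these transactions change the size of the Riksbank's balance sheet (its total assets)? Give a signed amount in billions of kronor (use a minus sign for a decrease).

+844 billion

Riksbank balance sheet:
  Assets:      Loans to banks +367B, Foreign assets +477B
  Liabilities: Bank reserves +667B, Currency in circulation +264B, Government deposits −87B
Commercial banking system:
  Assets:      Reserves at CB +667B, Foreign assets −477B
  Liabilities: Checkable deposits −177B, Borrowings from CB +367B
Change in total Riksbank assets = +844 billion.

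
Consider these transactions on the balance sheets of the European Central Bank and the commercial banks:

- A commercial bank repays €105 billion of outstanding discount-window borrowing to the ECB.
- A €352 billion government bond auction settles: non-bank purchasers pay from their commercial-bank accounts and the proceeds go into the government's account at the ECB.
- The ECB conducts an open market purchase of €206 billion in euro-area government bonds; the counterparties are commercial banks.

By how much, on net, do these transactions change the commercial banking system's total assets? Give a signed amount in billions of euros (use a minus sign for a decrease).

Discount-window repayment €105 billion: bank balance sheets shrink → −€105B.
Government account inflow €352 billion: bank balance sheets shrink → −€352B.
OMO purchase (from banks) €206 billion: just an asset swap on bank balance sheets → 0.
Net: −105 − 352 + 0 = -€457 billion.

-€457 billion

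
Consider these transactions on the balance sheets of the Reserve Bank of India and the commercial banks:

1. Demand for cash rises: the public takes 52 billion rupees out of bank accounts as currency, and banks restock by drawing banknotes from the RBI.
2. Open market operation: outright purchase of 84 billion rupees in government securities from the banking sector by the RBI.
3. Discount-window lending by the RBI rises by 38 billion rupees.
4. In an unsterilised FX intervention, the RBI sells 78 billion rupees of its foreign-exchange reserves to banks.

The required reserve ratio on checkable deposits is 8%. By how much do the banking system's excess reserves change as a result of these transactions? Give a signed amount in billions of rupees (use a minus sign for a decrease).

Currency withdrawal 52 billion rupees: reserves −52B, deposits −52B.
OMO purchase (from banks) 84 billion rupees: reserves +84B, deposits 0.
Discount-window loan 38 billion rupees: reserves +38B, deposits 0.
FX sale 78 billion rupees: reserves −78B, deposits 0.
Totals: Δreserves = −8B, Δdeposits = −52B.
Δrequired reserves = 8% × −52B = −4.16B.
Δexcess reserves = Δreserves − Δrequired = −8B − (−4.16B) = -3.84 billion.

-3.84 billion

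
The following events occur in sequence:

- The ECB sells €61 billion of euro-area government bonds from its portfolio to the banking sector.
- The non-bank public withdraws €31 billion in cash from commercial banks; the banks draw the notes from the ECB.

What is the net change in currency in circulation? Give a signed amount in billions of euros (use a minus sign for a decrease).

ECB balance sheet:
  Assets:      Securities −€61B
  Liabilities: Bank reserves −€92B, Currency in circulation +€31B
So the change in currency in circulation is +€31 billion.

+€31 billion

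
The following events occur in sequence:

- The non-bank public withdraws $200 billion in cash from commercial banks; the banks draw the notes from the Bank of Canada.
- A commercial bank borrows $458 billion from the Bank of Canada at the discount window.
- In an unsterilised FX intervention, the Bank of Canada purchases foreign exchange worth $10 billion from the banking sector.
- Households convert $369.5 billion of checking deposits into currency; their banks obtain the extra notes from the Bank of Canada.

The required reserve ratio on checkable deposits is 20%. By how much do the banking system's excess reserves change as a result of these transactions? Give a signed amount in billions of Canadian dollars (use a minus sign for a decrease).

+$12.4 billion

Currency withdrawal $200 billion: reserves −$200B, deposits −$200B.
Discount-window loan $458 billion: reserves +$458B, deposits 0.
FX purchase $10 billion: reserves +$10B, deposits 0.
Currency withdrawal $369.5 billion: reserves −$369.5B, deposits −$369.5B.
Totals: Δreserves = −$101.5B, Δdeposits = −$569.5B.
Δrequired reserves = 20% × −$569.5B = −$113.9B.
Δexcess reserves = Δreserves − Δrequired = −$101.5B − (−$113.9B) = +$12.4 billion.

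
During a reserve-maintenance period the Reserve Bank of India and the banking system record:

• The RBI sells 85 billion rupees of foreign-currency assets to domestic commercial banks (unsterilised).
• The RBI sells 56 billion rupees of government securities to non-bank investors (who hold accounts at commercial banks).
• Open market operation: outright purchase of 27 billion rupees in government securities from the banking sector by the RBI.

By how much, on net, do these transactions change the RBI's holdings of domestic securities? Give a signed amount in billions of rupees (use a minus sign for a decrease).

-29 billion

RBI balance sheet:
  Assets:      Securities −29B, Foreign assets −85B
  Liabilities: Bank reserves −114B
Commercial banking system:
  Assets:      Reserves at CB −114B, Securities −27B, Foreign assets +85B
  Liabilities: Checkable deposits −56B
So the change in the RBI's holdings of domestic securities is -29 billion.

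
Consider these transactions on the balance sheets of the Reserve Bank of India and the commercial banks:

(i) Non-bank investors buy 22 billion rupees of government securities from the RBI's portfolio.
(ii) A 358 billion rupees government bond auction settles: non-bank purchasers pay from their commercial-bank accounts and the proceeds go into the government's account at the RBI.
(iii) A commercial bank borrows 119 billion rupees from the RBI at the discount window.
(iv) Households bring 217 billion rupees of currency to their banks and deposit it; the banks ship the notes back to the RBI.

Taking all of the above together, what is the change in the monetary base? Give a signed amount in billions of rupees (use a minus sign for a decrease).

-261 billion

RBI balance sheet:
  Assets:      Securities −22B, Loans to banks +119B
  Liabilities: Bank reserves −44B, Currency in circulation −217B, Government deposits +358B
Monetary base = currency + reserves: −217B + (−44B) = -261 billion.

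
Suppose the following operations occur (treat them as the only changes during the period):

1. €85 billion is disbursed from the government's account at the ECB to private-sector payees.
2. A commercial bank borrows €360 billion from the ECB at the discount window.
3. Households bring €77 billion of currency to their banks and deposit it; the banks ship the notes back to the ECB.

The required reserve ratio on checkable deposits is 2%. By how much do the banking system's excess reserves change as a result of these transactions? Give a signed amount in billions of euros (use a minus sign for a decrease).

+€518.76 billion

Government spending €85 billion: reserves +€85B, deposits +€85B.
Discount-window loan €360 billion: reserves +€360B, deposits 0.
Currency deposit €77 billion: reserves +€77B, deposits +€77B.
Totals: Δreserves = +€522B, Δdeposits = +€162B.
Δrequired reserves = 2% × +€162B = +€3.24B.
Δexcess reserves = Δreserves − Δrequired = +€522B − (+€3.24B) = +€518.76 billion.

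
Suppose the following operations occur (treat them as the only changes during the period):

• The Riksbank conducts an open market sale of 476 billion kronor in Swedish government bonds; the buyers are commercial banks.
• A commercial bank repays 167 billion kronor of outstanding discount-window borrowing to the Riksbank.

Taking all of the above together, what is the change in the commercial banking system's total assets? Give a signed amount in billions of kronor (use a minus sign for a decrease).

OMO sale (to banks) 476 billion kronor: just an asset swap on bank balance sheets → 0.
Discount-window repayment 167 billion kronor: bank balance sheets shrink → −167B.
Net: 0 − 167 = -167 billion.

-167 billion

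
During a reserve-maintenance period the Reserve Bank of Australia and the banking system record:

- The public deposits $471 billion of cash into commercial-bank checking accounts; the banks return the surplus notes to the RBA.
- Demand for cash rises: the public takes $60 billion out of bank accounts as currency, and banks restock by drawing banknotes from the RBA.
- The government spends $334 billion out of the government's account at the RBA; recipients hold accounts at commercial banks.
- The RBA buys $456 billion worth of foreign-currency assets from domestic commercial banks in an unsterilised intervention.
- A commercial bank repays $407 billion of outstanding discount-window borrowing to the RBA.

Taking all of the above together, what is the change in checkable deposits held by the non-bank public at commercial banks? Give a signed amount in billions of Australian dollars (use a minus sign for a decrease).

+$745 billion

Currency deposit $471 billion: non-bank counterparties' bank balances rise → +$471B.
Currency withdrawal $60 billion: non-bank counterparties' bank balances fall → −$60B.
Government spending $334 billion: non-bank counterparties' bank balances rise → +$334B.
FX purchase $456 billion: the counterparty is a bank, so public deposits are unchanged → 0.
Discount-window repayment $407 billion: the counterparty is a bank, so public deposits are unchanged → 0.
Net: 471 − 60 + 334 + 0 + 0 = +$745 billion.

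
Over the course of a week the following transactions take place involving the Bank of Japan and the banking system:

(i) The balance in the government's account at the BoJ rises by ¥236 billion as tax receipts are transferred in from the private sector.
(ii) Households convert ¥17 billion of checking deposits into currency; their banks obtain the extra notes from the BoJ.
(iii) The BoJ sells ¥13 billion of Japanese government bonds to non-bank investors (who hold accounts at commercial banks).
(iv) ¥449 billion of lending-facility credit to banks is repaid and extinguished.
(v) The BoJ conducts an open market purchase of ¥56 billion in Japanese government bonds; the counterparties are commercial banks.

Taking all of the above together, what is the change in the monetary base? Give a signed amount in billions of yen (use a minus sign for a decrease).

Government account inflow ¥236 billion: reserves shift to a non-base liability → −¥236B.
Currency withdrawal ¥17 billion: just a shift between currency and reserves — both are base money → 0.
Asset sale (to non-banks) ¥13 billion: BoJ balance sheet contracts → −¥13B.
Discount-window repayment ¥449 billion: BoJ balance sheet contracts → −¥449B.
OMO purchase (from banks) ¥56 billion: BoJ balance sheet expands → +¥56B.
Net: −236 + 0 − 13 − 449 + 56 = -¥642 billion.

-¥642 billion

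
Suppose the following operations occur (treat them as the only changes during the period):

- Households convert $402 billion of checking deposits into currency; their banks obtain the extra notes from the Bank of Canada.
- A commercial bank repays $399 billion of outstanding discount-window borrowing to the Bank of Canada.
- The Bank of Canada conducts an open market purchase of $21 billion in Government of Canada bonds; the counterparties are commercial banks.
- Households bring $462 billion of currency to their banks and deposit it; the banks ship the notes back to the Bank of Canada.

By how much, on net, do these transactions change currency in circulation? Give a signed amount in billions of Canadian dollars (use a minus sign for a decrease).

Currency withdrawal $402 billion: notes leave the central bank → +$402B.
Discount-window repayment $399 billion: no currency enters or leaves circulation → 0.
OMO purchase (from banks) $21 billion: no currency enters or leaves circulation → 0.
Currency deposit $462 billion: notes return to the central bank → −$462B.
Net: 402 + 0 + 0 − 462 = -$60 billion.

-$60 billion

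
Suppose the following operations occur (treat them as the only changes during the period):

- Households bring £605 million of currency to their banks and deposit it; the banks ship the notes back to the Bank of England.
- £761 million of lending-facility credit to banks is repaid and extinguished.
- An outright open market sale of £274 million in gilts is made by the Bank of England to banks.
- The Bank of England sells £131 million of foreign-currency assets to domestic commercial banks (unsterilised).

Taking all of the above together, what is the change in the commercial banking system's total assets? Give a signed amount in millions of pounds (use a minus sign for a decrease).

-£156 million

Currency deposit £605 million: bank balance sheets expand → +£605M.
Discount-window repayment £761 million: bank balance sheets shrink → −£761M.
OMO sale (to banks) £274 million: just an asset swap on bank balance sheets → 0.
FX sale £131 million: just an asset swap on bank balance sheets → 0.
Net: 605 − 761 + 0 + 0 = -£156 million.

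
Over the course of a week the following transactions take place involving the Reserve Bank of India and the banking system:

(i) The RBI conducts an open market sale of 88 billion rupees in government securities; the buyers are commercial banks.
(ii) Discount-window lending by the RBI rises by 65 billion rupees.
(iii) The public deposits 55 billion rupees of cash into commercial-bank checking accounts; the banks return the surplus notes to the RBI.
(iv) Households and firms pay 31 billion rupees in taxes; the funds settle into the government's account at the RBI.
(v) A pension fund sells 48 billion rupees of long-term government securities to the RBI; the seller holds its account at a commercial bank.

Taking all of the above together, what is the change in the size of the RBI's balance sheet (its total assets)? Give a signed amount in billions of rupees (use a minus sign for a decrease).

RBI balance sheet:
  Assets:      Securities −40B, Loans to banks +65B
  Liabilities: Bank reserves +49B, Currency in circulation −55B, Government deposits +31B
Commercial banking system:
  Assets:      Reserves at CB +49B, Securities +88B
  Liabilities: Checkable deposits +72B, Borrowings from CB +65B
Change in total RBI assets = +25 billion.

+25 billion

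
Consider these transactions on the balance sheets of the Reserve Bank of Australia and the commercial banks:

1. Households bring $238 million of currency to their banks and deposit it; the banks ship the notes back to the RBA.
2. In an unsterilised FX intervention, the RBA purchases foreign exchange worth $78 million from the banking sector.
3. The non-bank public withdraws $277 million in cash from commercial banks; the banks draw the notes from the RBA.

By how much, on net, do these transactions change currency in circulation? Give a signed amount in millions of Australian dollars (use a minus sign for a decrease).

RBA balance sheet:
  Assets:      Foreign assets +$78M
  Liabilities: Bank reserves +$39M, Currency in circulation +$39M
Commercial banking system:
  Assets:      Reserves at CB +$39M, Foreign assets −$78M
  Liabilities: Checkable deposits −$39M
So the change in currency in circulation is +$39 million.

+$39 million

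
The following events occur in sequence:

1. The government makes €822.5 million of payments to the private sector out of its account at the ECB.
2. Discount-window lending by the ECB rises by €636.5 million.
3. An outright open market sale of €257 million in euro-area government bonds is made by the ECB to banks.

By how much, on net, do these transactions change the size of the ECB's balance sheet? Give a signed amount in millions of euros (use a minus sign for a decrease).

+€379.5 million

Government spending €822.5 million: only the composition of liabilities changes → 0.
Discount-window loan €636.5 million: an ECB asset is acquired → +€636.5M.
OMO sale (to banks) €257 million: an ECB asset is shed → −€257M.
Net: 0 + 636.5 − 257 = +€379.5 million.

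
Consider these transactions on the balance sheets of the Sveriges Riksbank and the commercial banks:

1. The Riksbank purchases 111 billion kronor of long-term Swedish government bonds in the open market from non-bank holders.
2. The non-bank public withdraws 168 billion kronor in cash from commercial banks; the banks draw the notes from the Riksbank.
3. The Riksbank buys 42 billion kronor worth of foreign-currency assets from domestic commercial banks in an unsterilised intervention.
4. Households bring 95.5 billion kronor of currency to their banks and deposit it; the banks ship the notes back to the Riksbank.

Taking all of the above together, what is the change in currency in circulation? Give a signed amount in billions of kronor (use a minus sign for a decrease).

+72.5 billion

Riksbank balance sheet:
  Assets:      Securities +111B, Foreign assets +42B
  Liabilities: Bank reserves +80.5B, Currency in circulation +72.5B
So the change in currency in circulation is +72.5 billion.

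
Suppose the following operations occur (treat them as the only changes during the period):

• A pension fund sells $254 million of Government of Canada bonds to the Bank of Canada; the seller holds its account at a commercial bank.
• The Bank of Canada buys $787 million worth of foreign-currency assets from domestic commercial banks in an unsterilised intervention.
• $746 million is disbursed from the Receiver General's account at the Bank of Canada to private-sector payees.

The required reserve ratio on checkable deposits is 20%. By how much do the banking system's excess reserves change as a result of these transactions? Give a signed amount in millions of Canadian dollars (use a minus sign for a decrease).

+$1587 million

Asset purchase (from non-banks) $254 million: reserves +$254M, deposits +$254M.
FX purchase $787 million: reserves +$787M, deposits 0.
Government spending $746 million: reserves +$746M, deposits +$746M.
Totals: Δreserves = +$1787M, Δdeposits = +$1000M.
Δrequired reserves = 20% × +$1000M = +$200M.
Δexcess reserves = Δreserves − Δrequired = +$1787M − (+$200M) = +$1587 million.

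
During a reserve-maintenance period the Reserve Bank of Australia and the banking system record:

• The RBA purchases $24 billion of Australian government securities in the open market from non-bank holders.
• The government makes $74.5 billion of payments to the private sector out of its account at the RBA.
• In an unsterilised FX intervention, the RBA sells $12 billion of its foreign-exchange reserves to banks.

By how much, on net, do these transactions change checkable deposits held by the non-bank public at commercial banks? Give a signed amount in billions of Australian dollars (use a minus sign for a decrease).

+$98.5 billion

RBA balance sheet:
  Assets:      Securities +$24B, Foreign assets −$12B
  Liabilities: Bank reserves +$86.5B, Government deposits −$74.5B
Commercial banking system:
  Assets:      Reserves at CB +$86.5B, Foreign assets +$12B
  Liabilities: Checkable deposits +$98.5B
So the change in checkable deposits held by the non-bank public at commercial banks is +$98.5 billion.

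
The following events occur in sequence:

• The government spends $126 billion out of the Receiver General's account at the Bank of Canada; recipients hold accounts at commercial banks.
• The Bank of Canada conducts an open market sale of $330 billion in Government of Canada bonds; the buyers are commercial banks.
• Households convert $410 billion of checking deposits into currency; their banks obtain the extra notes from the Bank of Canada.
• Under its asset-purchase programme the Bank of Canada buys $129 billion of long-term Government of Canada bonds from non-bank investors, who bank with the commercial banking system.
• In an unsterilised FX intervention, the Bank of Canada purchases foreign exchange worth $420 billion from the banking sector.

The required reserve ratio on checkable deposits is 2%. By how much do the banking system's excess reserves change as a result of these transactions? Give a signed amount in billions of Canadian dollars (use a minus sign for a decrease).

Government spending $126 billion: reserves +$126B, deposits +$126B.
OMO sale (to banks) $330 billion: reserves −$330B, deposits 0.
Currency withdrawal $410 billion: reserves −$410B, deposits −$410B.
Asset purchase (from non-banks) $129 billion: reserves +$129B, deposits +$129B.
FX purchase $420 billion: reserves +$420B, deposits 0.
Totals: Δreserves = −$65B, Δdeposits = −$155B.
Δrequired reserves = 2% × −$155B = −$3.1B.
Δexcess reserves = Δreserves − Δrequired = −$65B − (−$3.1B) = -$61.9 billion.

-$61.9 billion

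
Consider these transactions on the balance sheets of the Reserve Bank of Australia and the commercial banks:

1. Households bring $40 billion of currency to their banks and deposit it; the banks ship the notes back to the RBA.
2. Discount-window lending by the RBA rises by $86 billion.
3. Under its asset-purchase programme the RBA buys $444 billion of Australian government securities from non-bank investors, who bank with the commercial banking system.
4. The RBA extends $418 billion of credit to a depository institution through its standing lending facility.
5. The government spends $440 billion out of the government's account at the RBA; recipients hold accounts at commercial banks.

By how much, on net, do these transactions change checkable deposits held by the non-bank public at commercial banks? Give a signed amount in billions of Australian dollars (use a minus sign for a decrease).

+$924 billion

RBA balance sheet:
  Assets:      Securities +$444B, Loans to banks +$504B
  Liabilities: Bank reserves +$1428B, Currency in circulation −$40B, Government deposits −$440B
Commercial banking system:
  Assets:      Reserves at CB +$1428B
  Liabilities: Checkable deposits +$924B, Borrowings from CB +$504B
So the change in checkable deposits held by the non-bank public at commercial banks is +$924 billion.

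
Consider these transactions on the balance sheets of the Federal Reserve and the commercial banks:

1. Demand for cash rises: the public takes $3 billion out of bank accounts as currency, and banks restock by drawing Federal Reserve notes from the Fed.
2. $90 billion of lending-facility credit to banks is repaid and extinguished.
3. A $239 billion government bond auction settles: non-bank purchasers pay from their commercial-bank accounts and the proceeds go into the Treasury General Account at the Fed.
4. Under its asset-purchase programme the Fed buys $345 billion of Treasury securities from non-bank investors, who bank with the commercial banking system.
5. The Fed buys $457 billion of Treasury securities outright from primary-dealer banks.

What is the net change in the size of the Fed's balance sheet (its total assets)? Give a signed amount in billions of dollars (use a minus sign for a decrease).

+$712 billion

Currency withdrawal $3 billion: only the composition of liabilities changes → 0.
Discount-window repayment $90 billion: a Fed asset is shed → −$90B.
Government account inflow $239 billion: only the composition of liabilities changes → 0.
Asset purchase (from non-banks) $345 billion: a Fed asset is acquired → +$345B.
OMO purchase (from banks) $457 billion: a Fed asset is acquired → +$457B.
Net: 0 − 90 + 0 + 345 + 457 = +$712 billion.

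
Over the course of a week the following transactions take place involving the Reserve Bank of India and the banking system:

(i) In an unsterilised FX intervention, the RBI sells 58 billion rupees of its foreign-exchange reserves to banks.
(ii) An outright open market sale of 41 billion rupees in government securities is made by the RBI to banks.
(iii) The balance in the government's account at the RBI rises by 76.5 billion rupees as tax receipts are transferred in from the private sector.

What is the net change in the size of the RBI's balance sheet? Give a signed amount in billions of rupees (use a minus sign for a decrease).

FX sale 58 billion rupees: an RBI asset is shed → −58B.
OMO sale (to banks) 41 billion rupees: an RBI asset is shed → −41B.
Government account inflow 76.5 billion rupees: only the composition of liabilities changes → 0.
Net: −58 − 41 + 0 = -99 billion.

-99 billion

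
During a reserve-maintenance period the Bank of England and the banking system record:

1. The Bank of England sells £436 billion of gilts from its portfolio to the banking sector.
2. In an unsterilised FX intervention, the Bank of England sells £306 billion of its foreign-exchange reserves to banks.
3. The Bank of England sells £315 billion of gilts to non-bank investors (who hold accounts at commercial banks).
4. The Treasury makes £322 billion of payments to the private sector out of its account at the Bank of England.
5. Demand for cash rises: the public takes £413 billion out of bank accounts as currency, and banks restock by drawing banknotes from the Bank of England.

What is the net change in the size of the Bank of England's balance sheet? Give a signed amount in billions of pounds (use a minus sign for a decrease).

-£1057 billion

Bank of England balance sheet:
  Assets:      Securities −£751B, Foreign assets −£306B
  Liabilities: Bank reserves −£1148B, Currency in circulation +£413B, Government deposits −£322B
Change in total Bank of England assets = -£1057 billion.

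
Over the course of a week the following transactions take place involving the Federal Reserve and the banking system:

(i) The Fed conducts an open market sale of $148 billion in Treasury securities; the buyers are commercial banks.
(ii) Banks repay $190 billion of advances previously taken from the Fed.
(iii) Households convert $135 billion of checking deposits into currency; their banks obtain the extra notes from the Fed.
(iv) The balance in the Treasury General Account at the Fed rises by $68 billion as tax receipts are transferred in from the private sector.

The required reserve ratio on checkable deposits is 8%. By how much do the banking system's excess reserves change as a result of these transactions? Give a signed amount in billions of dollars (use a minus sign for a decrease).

-$524.76 billion

OMO sale (to banks) $148 billion: reserves −$148B, deposits 0.
Discount-window repayment $190 billion: reserves −$190B, deposits 0.
Currency withdrawal $135 billion: reserves −$135B, deposits −$135B.
Government account inflow $68 billion: reserves −$68B, deposits −$68B.
Totals: Δreserves = −$541B, Δdeposits = −$203B.
Δrequired reserves = 8% × −$203B = −$16.24B.
Δexcess reserves = Δreserves − Δrequired = −$541B − (−$16.24B) = -$524.76 billion.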